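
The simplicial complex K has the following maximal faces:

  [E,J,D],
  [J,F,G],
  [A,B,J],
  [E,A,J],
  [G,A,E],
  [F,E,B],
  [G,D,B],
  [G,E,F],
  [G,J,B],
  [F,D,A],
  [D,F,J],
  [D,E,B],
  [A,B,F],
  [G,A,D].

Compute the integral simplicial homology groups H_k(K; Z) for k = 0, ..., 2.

Fix the vertex order A < B < D < E < F < G < J and write every simplex with vertices in increasing order. Then dim K = 2 and the simplices of K are:

  0-simplices (7): A, B, D, E, F, G, J
  1-simplices (21): AB, AD, AE, AF, AG, AJ, BD, BE, BF, BG, BJ, DE, DF, DG, DJ, EF, EG, EJ, FG, FJ, GJ
  2-simplices (14): ABF, ABJ, ADF, ADG, AEG, AEJ, BDE, BDG, BEF, BGJ, DEJ, DFJ, EFG, FGJ

giving chain groups C_0 ≅ Z^7, C_1 ≅ Z^21, C_2 ≅ Z^14.

The boundary map ∂_1: C_1 → C_0 is given by ∂[p,q] = [q] − [p].
The 7×21 boundary matrix has rank 6 and Smith normal form diag(1,1,1,1,1,1).

∂_2: C_2 → C_1 maps a triangle to the signed sum of its edges. For instance
  ∂DEJ = EJ − DJ + DE,
  ∂ABJ = BJ − AJ + AB.
This gives a 21×14 integer matrix of rank 13; reducing to Smith normal form yields diagonal entries (1,1,1,1,1,1,1,1,1,1,1,1,1).

Reading off H_k = ker ∂_k / im ∂_{k+1}:

  H_0: rank C_0 − rank ∂_1 = 7 − 6 = 1, and the invariant factors of ∂_1 are all 1, so H_0 = Z.
  H_1: rank ker ∂_1 − rank ∂_2 = (21 − 6) − 13 = 2, and the invariant factors of ∂_2 are all 1, so H_1 = Z^2.
  H_2: rank ker ∂_2 − rank ∂_3 = (14 − 13) − 0 = 1, and there is no ∂_3, so H_2 = Z.

H_0 ≅ Z,  H_1 ≅ Z^2,  H_2 ≅ Z.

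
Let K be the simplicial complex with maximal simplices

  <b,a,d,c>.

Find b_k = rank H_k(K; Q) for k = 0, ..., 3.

We work with the vertex ordering a < b < c < d. The simplices of K, each written with vertices in increasing order, are:

  0-simplices (4): a, b, c, d
  1-simplices (6): ab, ac, ad, bc, bd, cd
  2-simplices (4): abc, abd, acd, bcd
  3-simplices (1): abcd

so the chain groups are C_0 ≅ Z^4, C_1 ≅ Z^6, C_2 ≅ Z^4, C_3 ≅ Z^1.

∂_1: C_1 → C_0 sends each edge [p,q] (with p < q) to q − p.
The resulting 4×6 matrix has rank 3, and its Smith normal form has invariant factors (1,1,1).

Boundary ∂_2: C_2 → C_1 sends each 2-simplex [p,q,r] to [q,r] − [p,r] + [p,q]. For instance
  ∂acd = cd − ad + ac,
  ∂bcd = cd − bd + bc.
As a 6×4 matrix over Z this has rank 3, with invariant factors (1,1,1).

The boundary map ∂_3: C_3 → C_2 sends each 3-simplex σ to the alternating sum Σ_i (−1)^i (σ with its i-th vertex removed). For instance
  ∂abcd = bcd − acd + abd − abc.
As a 4×1 matrix over Z this has rank 1, with invariant factors (1).

From H_k ≅ ker(∂_k) / im(∂_{k+1}) we obtain:

  H_0: rank C_0 − rank ∂_1 = 4 − 3 = 1, and the invariant factors of ∂_1 are all 1, so H_0 = Z.
  H_1: rank ker ∂_1 − rank ∂_2 = (6 − 3) − 3 = 0, and the invariant factors of ∂_2 are all 1, so H_1 = 0.
  H_2: rank ker ∂_2 − rank ∂_3 = (4 − 3) − 1 = 0, and the invariant factors of ∂_3 are all 1, so H_2 = 0.
  H_3: rank ker ∂_3 − rank ∂_4 = (1 − 1) − 0 = 0, and there is no ∂_4, so H_3 = 0.

As a check, the Euler characteristic is 4 − 6 + 4 − 1 = 1, which agrees with 1 − 0 + 0 − 0 = 1.
(K is a triangulation of the 3-simplex.)

Hence the Betti numbers are b_0 = 1, b_1 = 0, b_2 = 0, b_3 = 0.

b_0 = 1, b_1 = 0, b_2 = 0, b_3 = 0.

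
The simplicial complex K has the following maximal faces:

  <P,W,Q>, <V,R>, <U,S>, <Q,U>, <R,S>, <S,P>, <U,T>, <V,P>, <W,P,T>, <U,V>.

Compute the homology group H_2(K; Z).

H_2 ≅ 0.

Take the total order P < Q < R < S < T < U < V < W on the vertex set. Then K (dimension 2) consists of the simplices:

  0-simplices (8): P, Q, R, S, T, U, V, W
  1-simplices (13): PQ, PS, PT, PV, PW, QU, QW, RS, RV, SU, TU, TW, UV
  2-simplices (2): PQW, PTW

Hence C_0 ≅ Z^8, C_1 ≅ Z^13, C_2 ≅ Z^2.

The boundary map ∂_1: C_1 → C_0 sends each edge [p,q] (with p < q) to q − p.
The 8×13 boundary matrix has rank 7 and Smith normal form diag(1,1,1,1,1,1,1).

∂_2: C_2 → C_1 acts by ∂[p,q,r] = [q,r] − [p,r] + [p,q]. For instance
  ∂PTW = TW − PW + PT,
  ∂PQW = QW − PW + PQ.
As a 13×2 matrix over Z this has rank 2, with invariant factors (1,1).

Reading off H_k = ker ∂_k / im ∂_{k+1}:

  H_2: rank ker ∂_2 − rank ∂_3 = (2 − 2) − 0 = 0, and there is no ∂_3, so H_2 = 0.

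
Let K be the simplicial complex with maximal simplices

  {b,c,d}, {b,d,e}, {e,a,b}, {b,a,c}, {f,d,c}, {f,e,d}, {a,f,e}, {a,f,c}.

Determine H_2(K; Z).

K has 6 vertices, 12 edges, 8 triangles.
rank ∂_2 = 7, rank ∂_3 = 0 ⇒ b_2 = 8 − 7 − 0 = 1. So H_2 = Z.

H_2 = Z.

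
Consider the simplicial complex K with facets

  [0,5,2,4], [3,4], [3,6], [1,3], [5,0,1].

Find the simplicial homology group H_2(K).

We work with the vertex ordering 0 < 1 < 2 < 3 < 4 < 5 < 6. The simplices of K, each written with vertices in increasing order, are:

  0-simplices (7): [0], [1], [2], [3], [4], [5], [6]
  1-simplices (11): [0,1], [0,2], [0,4], [0,5], [1,3], [1,5], [2,4], [2,5], [3,4], [3,6], [4,5]
  2-simplices (5): [0,1,5], [0,2,4], [0,2,5], [0,4,5], [2,4,5]
  3-simplices (1): [0,2,4,5]

so the chain groups are C_0 ≅ Z^7, C_1 ≅ Z^11, C_2 ≅ Z^5, C_3 ≅ Z^1.

Boundary ∂_1: C_1 → C_0 is given by ∂[p,q] = [q] − [p].
As a 7×11 matrix over Z this has rank 6, with invariant factors (1,1,1,1,1,1).

∂_2: C_2 → C_1 acts by ∂[p,q,r] = [q,r] − [p,r] + [p,q]. For instance
  ∂[0,1,5] = [1,5] − [0,5] + [0,1],
  ∂[0,2,5] = [2,5] − [0,5] + [0,2].
As a 11×5 matrix over Z this has rank 4, with invariant factors (1,1,1,1).

The boundary map ∂_3: C_3 → C_2 sends each 3-simplex σ to the alternating sum Σ_i (−1)^i (σ with its i-th vertex removed). For instance
  ∂[0,2,4,5] = [2,4,5] − [0,4,5] + [0,2,5] − [0,2,4].
The resulting 5×1 matrix has rank 1, and its Smith normal form has invariant factors (1).

Now H_k = ker ∂_k / im ∂_{k+1}, so:

  H_2: rank ker ∂_2 − rank ∂_3 = (5 − 4) − 1 = 0, and the invariant factors of ∂_3 are all 1, so H_2 = 0.

H_2 = 0.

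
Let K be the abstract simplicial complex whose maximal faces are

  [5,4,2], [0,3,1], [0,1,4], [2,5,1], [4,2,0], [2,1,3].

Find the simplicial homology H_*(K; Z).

H_0 ≅ Z,  H_1 ≅ Z,  H_2 = 0.

K has 6 vertices, 12 edges, 6 triangles.
rank ∂_0 = 0, rank ∂_1 = 5 ⇒ b_0 = 6 − 0 − 5 = 1; all invariant factors of ∂_1 are 1 so no torsion. So H_0 = Z.
rank ∂_1 = 5, rank ∂_2 = 6 ⇒ b_1 = 12 − 5 − 6 = 1; all invariant factors of ∂_2 are 1 so no torsion. So H_1 = Z.
rank ∂_2 = 6, rank ∂_3 = 0 ⇒ b_2 = 6 − 6 − 0 = 0. So H_2 = 0.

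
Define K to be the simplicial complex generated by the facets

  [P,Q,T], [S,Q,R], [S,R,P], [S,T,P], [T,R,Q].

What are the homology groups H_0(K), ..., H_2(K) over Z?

H_0 ≅ Z,  H_1 ≅ Z,  H_2 = 0.

Order the vertices as P < Q < R < S < T. Listing each simplex with vertices in this order, K has dimension 2 with simplices:

  0-simplices (5): P, Q, R, S, T
  1-simplices (10): PQ, PR, PS, PT, QR, QS, QT, RS, RT, ST
  2-simplices (5): PQT, PRS, PST, QRS, QRT

Hence C_0 ≅ Z^5, C_1 ≅ Z^10, C_2 ≅ Z^5.

∂_1: C_1 → C_0 sends each edge [p,q] (with p < q) to q − p. For instance
  ∂QS = S − Q.
The 5×10 boundary matrix has rank 4 and Smith normal form diag(1,1,1,1).

∂_2: C_2 → C_1 sends each 2-simplex [p,q,r] to [q,r] − [p,r] + [p,q]. For instance
  ∂QRS = RS − QS + QR,
  ∂QRT = RT − QT + QR.
As a 10×5 matrix over Z this has rank 5, with invariant factors (1,1,1,1,1).

Now H_k = ker ∂_k / im ∂_{k+1}, so:

  H_0: rank C_0 − rank ∂_1 = 5 − 4 = 1, and the invariant factors of ∂_1 are all 1, so H_0 = Z.
  H_1: rank ker ∂_1 − rank ∂_2 = (10 − 4) − 5 = 1, and the invariant factors of ∂_2 are all 1, so H_1 = Z.
  H_2: rank ker ∂_2 − rank ∂_3 = (5 − 5) − 0 = 0, and there is no ∂_3, so H_2 = 0.

As a check, the Euler characteristic is 5 − 10 + 5 = 0, which agrees with 1 − 1 + 0 = 0.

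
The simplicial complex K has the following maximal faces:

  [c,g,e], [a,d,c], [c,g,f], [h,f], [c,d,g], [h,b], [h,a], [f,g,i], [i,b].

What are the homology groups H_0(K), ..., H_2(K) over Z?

Order the vertices as a < b < c < d < e < f < g < h < i. Listing each simplex with vertices in this order, K has dimension 2 with simplices:

  0-simplices (9): a, b, c, d, e, f, g, h, i
  1-simplices (15): ac, ad, ah, bh, bi, cd, ce, cf, cg, dg, eg, fg, fh, fi, gi
  2-simplices (5): acd, cdg, ceg, cfg, fgi

Hence C_0 ≅ Z^9, C_1 ≅ Z^15, C_2 ≅ Z^5.

∂_1: C_1 → C_0 sends each edge [p,q] (with p < q) to q − p. For instance
  ∂fh = h − f.
The resulting 9×15 matrix has rank 8, and its Smith normal form has invariant factors (1,1,1,1,1,1,1,1).

Boundary ∂_2: C_2 → C_1 maps a triangle to the signed sum of its edges. For instance
  ∂fgi = gi − fi + fg,
  ∂acd = cd − ad + ac.
The resulting 15×5 matrix has rank 5, and its Smith normal form has invariant factors (1,1,1,1,1).

Reading off H_k = ker ∂_k / im ∂_{k+1}:

  H_0: rank C_0 − rank ∂_1 = 9 − 8 = 1, and the invariant factors of ∂_1 are all 1, so H_0 = Z.
  H_1: rank ker ∂_1 − rank ∂_2 = (15 − 8) − 5 = 2, and the invariant factors of ∂_2 are all 1, so H_1 = Z^2.
  H_2: rank ker ∂_2 − rank ∂_3 = (5 − 5) − 0 = 0, and there is no ∂_3, so H_2 = 0.

As a check, the Euler characteristic is 9 − 15 + 5 = -1, which agrees with 1 − 2 + 0 = -1.

H_0 = Z,  H_1 = Z^2,  H_2 = 0.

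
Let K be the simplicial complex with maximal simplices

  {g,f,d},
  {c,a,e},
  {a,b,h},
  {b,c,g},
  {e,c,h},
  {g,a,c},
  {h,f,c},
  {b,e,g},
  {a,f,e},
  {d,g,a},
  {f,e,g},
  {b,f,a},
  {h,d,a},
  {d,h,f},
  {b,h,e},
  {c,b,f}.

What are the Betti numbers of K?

b_0 = 1, b_1 = 2, b_2 = 1.

K has 8 vertices, 24 edges, 16 triangles.
rank ∂_0 = 0, rank ∂_1 = 7 ⇒ b_0 = 8 − 0 − 7 = 1; all invariant factors of ∂_1 are 1 so no torsion. So H_0 = Z.
rank ∂_1 = 7, rank ∂_2 = 15 ⇒ b_1 = 24 − 7 − 15 = 2; all invariant factors of ∂_2 are 1 so no torsion. So H_1 = Z^2.
rank ∂_2 = 15, rank ∂_3 = 0 ⇒ b_2 = 16 − 15 − 0 = 1. So H_2 = Z.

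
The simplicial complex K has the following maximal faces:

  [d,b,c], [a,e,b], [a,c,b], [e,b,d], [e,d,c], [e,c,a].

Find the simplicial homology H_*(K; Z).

H_0 = Z,  H_1 = 0,  H_2 = Z.

Fix the vertex order a < b < c < d < e and write every simplex with vertices in increasing order. Then dim K = 2 and the simplices of K are:

  0-simplices (5): a, b, c, d, e
  1-simplices (9): ab, ac, ae, bc, bd, be, cd, ce, de
  2-simplices (6): abc, abe, ace, bcd, bde, cde

giving chain groups C_0 ≅ Z^5, C_1 ≅ Z^9, C_2 ≅ Z^6.

The boundary map ∂_1: C_1 → C_0 sends each edge [p,q] (with p < q) to q − p.
This gives a 5×9 integer matrix of rank 4; reducing to Smith normal form yields diagonal entries (1,1,1,1).

Boundary ∂_2: C_2 → C_1 sends each 2-simplex [p,q,r] to [q,r] − [p,r] + [p,q]. For instance
  ∂bcd = cd − bd + bc,
  ∂ace = ce − ae + ac.
This gives a 9×6 integer matrix of rank 5; reducing to Smith normal form yields diagonal entries (1,1,1,1,1).

Reading off H_k = ker ∂_k / im ∂_{k+1}:

  H_0: rank C_0 − rank ∂_1 = 5 − 4 = 1, and the invariant factors of ∂_1 are all 1, so H_0 ≅ Z.
  H_1: rank ker ∂_1 − rank ∂_2 = (9 − 4) − 5 = 0, and the invariant factors of ∂_2 are all 1, so H_1 ≅ 0.
  H_2: rank ker ∂_2 − rank ∂_3 = (6 − 5) − 0 = 1, and there is no ∂_3, so H_2 ≅ Z.

As a check, the Euler characteristic is 5 − 9 + 6 = 2, which agrees with 1 − 0 + 1 = 2.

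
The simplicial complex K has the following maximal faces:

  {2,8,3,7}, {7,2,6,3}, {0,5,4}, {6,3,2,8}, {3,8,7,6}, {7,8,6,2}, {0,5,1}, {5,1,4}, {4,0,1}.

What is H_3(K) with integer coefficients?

H_3 = Z.

We work with the vertex ordering 0 < 1 < 2 < 3 < 4 < 5 < 6 < 7 < 8. The simplices of K, each written with vertices in increasing order, are:

  0-simplices (9): [0], [1], [2], [3], [4], [5], [6], [7], [8]
  1-simplices (16): [0,1], [0,4], [0,5], [1,4], [1,5], [2,3], [2,6], [2,7], [2,8], [3,6], [3,7], [3,8], [4,5], [6,7], [6,8], [7,8]
  2-simplices (14): [0,1,4], [0,1,5], [0,4,5], [1,4,5], [2,3,6], [2,3,7], [2,3,8], [2,6,7], [2,6,8], [2,7,8], [3,6,7], [3,6,8], [3,7,8], [6,7,8]
  3-simplices (5): [2,3,6,7], [2,3,6,8], [2,3,7,8], [2,6,7,8], [3,6,7,8]

Hence C_0 ≅ Z^9, C_1 ≅ Z^16, C_2 ≅ Z^14, C_3 ≅ Z^5.

Boundary ∂_1: C_1 → C_0 is given by ∂[p,q] = [q] − [p].
As a 9×16 matrix over Z this has rank 7, with invariant factors (1,1,1,1,1,1,1).

∂_2: C_2 → C_1 sends each 2-simplex [p,q,r] to [q,r] − [p,r] + [p,q]. For instance
  ∂[2,6,7] = [6,7] − [2,7] + [2,6],
  ∂[3,7,8] = [7,8] − [3,8] + [3,7].
As a 16×14 matrix over Z this has rank 9, with invariant factors (1,1,1,1,1,1,1,1,1).

Boundary ∂_3: C_3 → C_2 sends each 3-simplex σ to the alternating sum Σ_i (−1)^i (σ with its i-th vertex removed). For instance
  ∂[2,3,7,8] = [3,7,8] − [2,7,8] + [2,3,8] − [2,3,7],
  ∂[2,3,6,8] = [3,6,8] − [2,6,8] + [2,3,8] − [2,3,6].
The resulting 14×5 matrix has rank 4, and its Smith normal form has invariant factors (1,1,1,1).

Now H_k = ker ∂_k / im ∂_{k+1}, so:

  H_3: rank ker ∂_3 − rank ∂_4 = (5 − 4) − 0 = 1, and there is no ∂_4, so H_3 ≅ Z.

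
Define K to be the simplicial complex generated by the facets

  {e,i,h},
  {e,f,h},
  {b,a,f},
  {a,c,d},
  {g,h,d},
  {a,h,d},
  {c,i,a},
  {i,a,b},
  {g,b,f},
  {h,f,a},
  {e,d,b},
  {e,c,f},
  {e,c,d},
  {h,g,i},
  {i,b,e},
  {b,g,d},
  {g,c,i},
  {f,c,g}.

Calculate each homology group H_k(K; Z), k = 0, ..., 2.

H_0 = Z,  H_1 = Z^2,  H_2 = Z.

Fix the vertex order a < b < c < d < e < f < g < h < i and write every simplex with vertices in increasing order. Then dim K = 2 and the simplices of K are:

  0-simplices (9): a, b, c, d, e, f, g, h, i
  1-simplices (27): ab, ac, ad, af, ah, ai, bd, be, bf, bg, bi, cd, ce, cf, cg, ci, de, dg, dh, ef, eh, ei, fg, fh, gh, gi, hi
  2-simplices (18): abf, abi, acd, aci, adh, afh, bde, bdg, bei, bfg, cde, cef, cfg, cgi, dgh, efh, ehi, ghi

giving chain groups C_0 ≅ Z^9, C_1 ≅ Z^27, C_2 ≅ Z^18.

∂_1: C_1 → C_0 is given by ∂[p,q] = [q] − [p].
The resulting 9×27 matrix has rank 8, and its Smith normal form has invariant factors (1,1,1,1,1,1,1,1).

Boundary ∂_2: C_2 → C_1 acts by ∂[p,q,r] = [q,r] − [p,r] + [p,q]. For instance
  ∂cgi = gi − ci + cg,
  ∂aci = ci − ai + ac.
The 27×18 boundary matrix has rank 17 and Smith normal form diag(1,1,1,1,1,1,1,1,1,1,1,1,1,1,1,1,1).

Reading off H_k = ker ∂_k / im ∂_{k+1}:

  H_0: rank C_0 − rank ∂_1 = 9 − 8 = 1, and the invariant factors of ∂_1 are all 1, so H_0 ≅ Z.
  H_1: rank ker ∂_1 − rank ∂_2 = (27 − 8) − 17 = 2, and the invariant factors of ∂_2 are all 1, so H_1 ≅ Z^2.
  H_2: rank ker ∂_2 − rank ∂_3 = (18 − 17) − 0 = 1, and there is no ∂_3, so H_2 ≅ Z.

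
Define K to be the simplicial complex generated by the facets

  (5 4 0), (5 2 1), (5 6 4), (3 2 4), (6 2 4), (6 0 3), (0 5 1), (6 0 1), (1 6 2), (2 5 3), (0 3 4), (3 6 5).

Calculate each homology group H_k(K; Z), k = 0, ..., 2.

H_0 = Z,  H_1 = Z_2,  H_2 = 0.

We work with the vertex ordering 0 < 1 < 2 < 3 < 4 < 5 < 6. The simplices of K, each written with vertices in increasing order, are:

  0-simplices (7): [0], [1], [2], [3], [4], [5], [6]
  1-simplices (18): [0,1], [0,3], [0,4], [0,5], [0,6], [1,2], [1,5], [1,6], [2,3], [2,4], [2,5], [2,6], [3,4], [3,5], [3,6], [4,5], [4,6], [5,6]
  2-simplices (12): [0,1,5], [0,1,6], [0,3,4], [0,3,6], [0,4,5], [1,2,5], [1,2,6], [2,3,4], [2,3,5], [2,4,6], [3,5,6], [4,5,6]

Hence C_0 ≅ Z^7, C_1 ≅ Z^18, C_2 ≅ Z^12.

∂_1: C_1 → C_0 maps an edge to its endpoints' difference, ∂[p,q] = q − p.
As a 7×18 matrix over Z this has rank 6, with invariant factors (1,1,1,1,1,1).

The boundary map ∂_2: C_2 → C_1 sends each 2-simplex [p,q,r] to [q,r] − [p,r] + [p,q]. For instance
  ∂[4,5,6] = [5,6] − [4,6] + [4,5],
  ∂[2,3,4] = [3,4] − [2,4] + [2,3].
The resulting 18×12 matrix has rank 12, and its Smith normal form has invariant factors (1,1,1,1,1,1,1,1,1,1,1,2).

Now H_k = ker ∂_k / im ∂_{k+1}, so:

  H_0: rank C_0 − rank ∂_1 = 7 − 6 = 1, and the invariant factors of ∂_1 are all 1, so H_0 = Z.
  H_1: rank ker ∂_1 − rank ∂_2 = (18 − 6) − 12 = 0, and ∂_2 has invariant factor 2 > 1, so H_1 = Z_2.
  H_2: rank ker ∂_2 − rank ∂_3 = (12 − 12) − 0 = 0, and there is no ∂_3, so H_2 = 0.

As a check, the Euler characteristic is 7 − 18 + 12 = 1, which agrees with 1 − 0 + 0 = 1.
(K is a triangulation of the real projective plane RP^2.)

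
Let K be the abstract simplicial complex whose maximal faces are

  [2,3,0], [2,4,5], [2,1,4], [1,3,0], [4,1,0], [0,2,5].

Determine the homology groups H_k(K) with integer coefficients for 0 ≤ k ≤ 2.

Fix the vertex order 0 < 1 < 2 < 3 < 4 < 5 and write every simplex with vertices in increasing order. Then dim K = 2 and the simplices of K are:

  0-simplices (6): [0], [1], [2], [3], [4], [5]
  1-simplices (12): [0,1], [0,2], [0,3], [0,4], [0,5], [1,2], [1,3], [1,4], [2,3], [2,4], [2,5], [4,5]
  2-simplices (6): [0,1,3], [0,1,4], [0,2,3], [0,2,5], [1,2,4], [2,4,5]

Hence C_0 ≅ Z^6, C_1 ≅ Z^12, C_2 ≅ Z^6.

Boundary ∂_1: C_1 → C_0 sends each edge [p,q] (with p < q) to q − p. For instance
  ∂[2,5] = [5] − [2].
This gives a 6×12 integer matrix of rank 5; reducing to Smith normal form yields diagonal entries (1,1,1,1,1).

Boundary ∂_2: C_2 → C_1 sends each 2-simplex [p,q,r] to [q,r] − [p,r] + [p,q]. For instance
  ∂[0,1,3] = [1,3] − [0,3] + [0,1],
  ∂[2,4,5] = [4,5] − [2,5] + [2,4].
The resulting 12×6 matrix has rank 6, and its Smith normal form has invariant factors (1,1,1,1,1,1).

From H_k ≅ ker(∂_k) / im(∂_{k+1}) we obtain:

  H_0: rank C_0 − rank ∂_1 = 6 − 5 = 1, and the invariant factors of ∂_1 are all 1, so H_0 = Z.
  H_1: rank ker ∂_1 − rank ∂_2 = (12 − 5) − 6 = 1, and the invariant factors of ∂_2 are all 1, so H_1 = Z.
  H_2: rank ker ∂_2 − rank ∂_3 = (6 − 6) − 0 = 0, and there is no ∂_3, so H_2 = 0.

H_0 ≅ Z,  H_1 ≅ Z,  H_2 = 0.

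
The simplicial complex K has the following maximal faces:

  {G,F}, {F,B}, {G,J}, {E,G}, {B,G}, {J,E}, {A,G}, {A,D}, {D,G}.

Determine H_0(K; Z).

Fix the vertex order A < B < D < E < F < G < J and write every simplex with vertices in increasing order. Then dim K = 1 and the simplices of K are:

  0-simplices (7): A, B, D, E, F, G, J
  1-simplices (9): AD, AG, BF, BG, DG, EG, EJ, FG, GJ

giving chain groups C_0 ≅ Z^7, C_1 ≅ Z^9.

∂_1: C_1 → C_0 sends each edge [p,q] (with p < q) to q − p. For instance
  ∂EJ = J − E.
The 7×9 boundary matrix has rank 6 and Smith normal form diag(1,1,1,1,1,1).

Computing H_k = (kernel of ∂_k) / (image of ∂_{k+1}):

  H_0: rank C_0 − rank ∂_1 = 7 − 6 = 1, and the invariant factors of ∂_1 are all 1, so H_0 ≅ Z.

H_0 = Z.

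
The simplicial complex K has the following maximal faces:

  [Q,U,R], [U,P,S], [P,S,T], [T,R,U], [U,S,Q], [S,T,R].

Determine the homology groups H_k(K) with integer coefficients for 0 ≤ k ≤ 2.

H_0 = Z,  H_1 = Z,  H_2 = 0.

Fix the vertex order P < Q < R < S < T < U and write every simplex with vertices in increasing order. Then dim K = 2 and the simplices of K are:

  0-simplices (6): P, Q, R, S, T, U
  1-simplices (12): PS, PT, PU, QR, QS, QU, RS, RT, RU, ST, SU, TU
  2-simplices (6): PST, PSU, QRU, QSU, RST, RTU

so the chain groups are C_0 ≅ Z^6, C_1 ≅ Z^12, C_2 ≅ Z^6.

Boundary ∂_1: C_1 → C_0 is given by ∂[p,q] = [q] − [p]. For instance
  ∂SU = U − S.
The 6×12 boundary matrix has rank 5 and Smith normal form diag(1,1,1,1,1).

∂_2: C_2 → C_1 acts by ∂[p,q,r] = [q,r] − [p,r] + [p,q]. For instance
  ∂RTU = TU − RU + RT,
  ∂PSU = SU − PU + PS.
The resulting 12×6 matrix has rank 6, and its Smith normal form has invariant factors (1,1,1,1,1,1).

Now H_k = ker ∂_k / im ∂_{k+1}, so:

  H_0: rank C_0 − rank ∂_1 = 6 − 5 = 1, and the invariant factors of ∂_1 are all 1, so H_0 = Z.
  H_1: rank ker ∂_1 − rank ∂_2 = (12 − 5) − 6 = 1, and the invariant factors of ∂_2 are all 1, so H_1 = Z.
  H_2: rank ker ∂_2 − rank ∂_3 = (6 − 6) − 0 = 0, and there is no ∂_3, so H_2 = 0.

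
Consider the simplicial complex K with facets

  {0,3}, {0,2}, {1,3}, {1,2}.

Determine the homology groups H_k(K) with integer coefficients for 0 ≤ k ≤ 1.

Take the total order 0 < 1 < 2 < 3 on the vertex set. Then K (dimension 1) consists of the simplices:

  0-simplices (4): [0], [1], [2], [3]
  1-simplices (4): [0,2], [0,3], [1,2], [1,3]

Hence C_0 ≅ Z^4, C_1 ≅ Z^4.

The boundary map ∂_1: C_1 → C_0 maps an edge to its endpoints' difference, ∂[p,q] = q − p.
As a 4×4 matrix over Z this has rank 3, with invariant factors (1,1,1).

Now H_k = ker ∂_k / im ∂_{k+1}, so:

  H_0: rank C_0 − rank ∂_1 = 4 − 3 = 1, and the invariant factors of ∂_1 are all 1, so H_0 = Z.
  H_1: rank ker ∂_1 − rank ∂_2 = (4 − 3) − 0 = 1, and there is no ∂_2, so H_1 = Z.

H_0 ≅ Z,  H_1 ≅ Z.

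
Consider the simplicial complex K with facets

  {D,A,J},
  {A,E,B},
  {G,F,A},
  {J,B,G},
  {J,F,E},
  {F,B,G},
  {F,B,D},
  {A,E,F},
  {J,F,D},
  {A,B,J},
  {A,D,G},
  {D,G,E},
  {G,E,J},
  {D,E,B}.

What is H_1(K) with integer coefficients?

Take the total order A < B < D < E < F < G < J on the vertex set. Then K (dimension 2) consists of the simplices:

  0-simplices (7): A, B, D, E, F, G, J
  1-simplices (21): AB, AD, AE, AF, AG, AJ, BD, BE, BF, BG, BJ, DE, DF, DG, DJ, EF, EG, EJ, FG, FJ, GJ
  2-simplices (14): ABE, ABJ, ADG, ADJ, AEF, AFG, BDE, BDF, BFG, BGJ, DEG, DFJ, EFJ, EGJ

Hence C_0 ≅ Z^7, C_1 ≅ Z^21, C_2 ≅ Z^14.

The boundary map ∂_1: C_1 → C_0 maps an edge to its endpoints' difference, ∂[p,q] = q − p. For instance
  ∂EG = G − E.
As a 7×21 matrix over Z this has rank 6, with invariant factors (1,1,1,1,1,1).

Boundary ∂_2: C_2 → C_1 sends each 2-simplex [p,q,r] to [q,r] − [p,r] + [p,q]. For instance
  ∂EFJ = FJ − EJ + EF,
  ∂BGJ = GJ − BJ + BG.
As a 21×14 matrix over Z this has rank 13, with invariant factors (1,1,1,1,1,1,1,1,1,1,1,1,1).

Now H_k = ker ∂_k / im ∂_{k+1}, so:

  H_1: rank ker ∂_1 − rank ∂_2 = (21 − 6) − 13 = 2, and the invariant factors of ∂_2 are all 1, so H_1 = Z^2.

H_1 = Z^2.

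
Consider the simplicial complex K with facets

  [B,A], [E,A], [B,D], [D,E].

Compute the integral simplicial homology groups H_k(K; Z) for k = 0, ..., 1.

K has 4 vertices, 4 edges.
rank ∂_0 = 0, rank ∂_1 = 3 ⇒ b_0 = 4 − 0 − 3 = 1; all invariant factors of ∂_1 are 1 so no torsion. So H_0 ≅ Z.
rank ∂_1 = 3, rank ∂_2 = 0 ⇒ b_1 = 4 − 3 − 0 = 1. So H_1 ≅ Z.

H_0 = Z,  H_1 = Z.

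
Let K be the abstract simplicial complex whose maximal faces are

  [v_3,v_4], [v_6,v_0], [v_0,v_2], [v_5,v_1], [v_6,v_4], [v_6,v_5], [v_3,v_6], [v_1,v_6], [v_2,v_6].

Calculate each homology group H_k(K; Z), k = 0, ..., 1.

H_0 = Z,  H_1 = Z^3.

We work with the vertex ordering v_0 < v_1 < v_2 < v_3 < v_4 < v_5 < v_6. The simplices of K, each written with vertices in increasing order, are:

  0-simplices (7): [v_0], [v_1], [v_2], [v_3], [v_4], [v_5], [v_6]
  1-simplices (9): [v_0,v_2], [v_0,v_6], [v_1,v_5], [v_1,v_6], [v_2,v_6], [v_3,v_4], [v_3,v_6], [v_4,v_6], [v_5,v_6]

so the chain groups are C_0 ≅ Z^7, C_1 ≅ Z^9.

∂_1: C_1 → C_0 sends each edge [p,q] (with p < q) to q − p. For instance
  ∂[v_1,v_5] = [v_5] − [v_1].
As a 7×9 matrix over Z this has rank 6, with invariant factors (1,1,1,1,1,1).

Computing H_k = (kernel of ∂_k) / (image of ∂_{k+1}):

  H_0: rank C_0 − rank ∂_1 = 7 − 6 = 1, and the invariant factors of ∂_1 are all 1, so H_0 = Z.
  H_1: rank ker ∂_1 − rank ∂_2 = (9 − 6) − 0 = 3, and there is no ∂_2, so H_1 = Z^3.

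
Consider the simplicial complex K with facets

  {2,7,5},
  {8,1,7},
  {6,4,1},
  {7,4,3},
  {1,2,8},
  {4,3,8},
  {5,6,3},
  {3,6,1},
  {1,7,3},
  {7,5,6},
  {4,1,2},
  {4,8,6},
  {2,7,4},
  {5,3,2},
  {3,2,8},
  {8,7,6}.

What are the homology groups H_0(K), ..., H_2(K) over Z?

H_0 ≅ Z,  H_1 ≅ Z^2,  H_2 ≅ Z.

Take the total order 1 < 2 < 3 < 4 < 5 < 6 < 7 < 8 on the vertex set. Then K (dimension 2) consists of the simplices:

  0-simplices (8): [1], [2], [3], [4], [5], [6], [7], [8]
  1-simplices (24): (24 of them)
  2-simplices (16): [1,2,4], [1,2,8], [1,3,6], [1,3,7], [1,4,6], [1,7,8], [2,3,5], [2,3,8], [2,4,7], [2,5,7], [3,4,7], [3,4,8], [3,5,6], [4,6,8], [5,6,7], [6,7,8]

Hence C_0 ≅ Z^8, C_1 ≅ Z^24, C_2 ≅ Z^16.

Boundary ∂_1: C_1 → C_0 is given by ∂[p,q] = [q] − [p]. For instance
  ∂[4,8] = [8] − [4].
The resulting 8×24 matrix has rank 7, and its Smith normal form has invariant factors (1,1,1,1,1,1,1).

Boundary ∂_2: C_2 → C_1 maps a triangle to the signed sum of its edges. For instance
  ∂[2,5,7] = [5,7] − [2,7] + [2,5],
  ∂[1,3,7] = [3,7] − [1,7] + [1,3].
This gives a 24×16 integer matrix of rank 15; reducing to Smith normal form yields diagonal entries (1,1,1,1,1,1,1,1,1,1,1,1,1,1,1).

Now H_k = ker ∂_k / im ∂_{k+1}, so:

  H_0: rank C_0 − rank ∂_1 = 8 − 7 = 1, and the invariant factors of ∂_1 are all 1, so H_0 ≅ Z.
  H_1: rank ker ∂_1 − rank ∂_2 = (24 − 7) − 15 = 2, and the invariant factors of ∂_2 are all 1, so H_1 ≅ Z^2.
  H_2: rank ker ∂_2 − rank ∂_3 = (16 − 15) − 0 = 1, and there is no ∂_3, so H_2 ≅ Z.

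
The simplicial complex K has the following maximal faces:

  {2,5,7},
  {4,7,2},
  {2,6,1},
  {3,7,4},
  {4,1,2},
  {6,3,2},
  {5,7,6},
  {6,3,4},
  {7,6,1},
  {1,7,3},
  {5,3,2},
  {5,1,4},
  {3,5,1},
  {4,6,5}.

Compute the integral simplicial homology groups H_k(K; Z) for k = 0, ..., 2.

We work with the vertex ordering 1 < 2 < 3 < 4 < 5 < 6 < 7. The simplices of K, each written with vertices in increasing order, are:

  0-simplices (7): [1], [2], [3], [4], [5], [6], [7]
  1-simplices (21): [1,2], [1,3], [1,4], [1,5], [1,6], [1,7], [2,3], [2,4], [2,5], [2,6], [2,7], [3,4], [3,5], [3,6], [3,7], [4,5], [4,6], [4,7], [5,6], [5,7], [6,7]
  2-simplices (14): [1,2,4], [1,2,6], [1,3,5], [1,3,7], [1,4,5], [1,6,7], [2,3,5], [2,3,6], [2,4,7], [2,5,7], [3,4,6], [3,4,7], [4,5,6], [5,6,7]

so the chain groups are C_0 ≅ Z^7, C_1 ≅ Z^21, C_2 ≅ Z^14.

The boundary map ∂_1: C_1 → C_0 maps an edge to its endpoints' difference, ∂[p,q] = q − p. For instance
  ∂[4,6] = [6] − [4].
This gives a 7×21 integer matrix of rank 6; reducing to Smith normal form yields diagonal entries (1,1,1,1,1,1).

Boundary ∂_2: C_2 → C_1 maps a triangle to the signed sum of its edges. For instance
  ∂[1,2,6] = [2,6] − [1,6] + [1,2],
  ∂[5,6,7] = [6,7] − [5,7] + [5,6].
This gives a 21×14 integer matrix of rank 13; reducing to Smith normal form yields diagonal entries (1,1,1,1,1,1,1,1,1,1,1,1,1).

Now H_k = ker ∂_k / im ∂_{k+1}, so:

  H_0: rank C_0 − rank ∂_1 = 7 − 6 = 1, and the invariant factors of ∂_1 are all 1, so H_0 ≅ Z.
  H_1: rank ker ∂_1 − rank ∂_2 = (21 − 6) − 13 = 2, and the invariant factors of ∂_2 are all 1, so H_1 ≅ Z^2.
  H_2: rank ker ∂_2 − rank ∂_3 = (14 − 13) − 0 = 1, and there is no ∂_3, so H_2 ≅ Z.

As a check, the Euler characteristic is 7 − 21 + 14 = 0, which agrees with 1 − 2 + 1 = 0.

H_0 = Z,  H_1 = Z^2,  H_2 = Z.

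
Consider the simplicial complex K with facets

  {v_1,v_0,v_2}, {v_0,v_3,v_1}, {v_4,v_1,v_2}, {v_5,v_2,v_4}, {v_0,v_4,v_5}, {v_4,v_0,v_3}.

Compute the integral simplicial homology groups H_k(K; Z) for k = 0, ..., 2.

H_0 ≅ Z,  H_1 ≅ Z,  H_2 = 0.

Take the total order v_0 < v_1 < v_2 < v_3 < v_4 < v_5 on the vertex set. Then K (dimension 2) consists of the simplices:

  0-simplices (6): [v_0], [v_1], [v_2], [v_3], [v_4], [v_5]
  1-simplices (12): [v_0,v_1], [v_0,v_2], [v_0,v_3], [v_0,v_4], [v_0,v_5], [v_1,v_2], [v_1,v_3], [v_1,v_4], [v_2,v_4], [v_2,v_5], [v_3,v_4], [v_4,v_5]
  2-simplices (6): [v_0,v_1,v_2], [v_0,v_1,v_3], [v_0,v_3,v_4], [v_0,v_4,v_5], [v_1,v_2,v_4], [v_2,v_4,v_5]

so the chain groups are C_0 ≅ Z^6, C_1 ≅ Z^12, C_2 ≅ Z^6.

∂_1: C_1 → C_0 maps an edge to its endpoints' difference, ∂[p,q] = q − p.
The resulting 6×12 matrix has rank 5, and its Smith normal form has invariant factors (1,1,1,1,1).

Boundary ∂_2: C_2 → C_1 maps a triangle to the signed sum of its edges. For instance
  ∂[v_1,v_2,v_4] = [v_2,v_4] − [v_1,v_4] + [v_1,v_2],
  ∂[v_0,v_3,v_4] = [v_3,v_4] − [v_0,v_4] + [v_0,v_3].
The 12×6 boundary matrix has rank 6 and Smith normal form diag(1,1,1,1,1,1).

Now H_k = ker ∂_k / im ∂_{k+1}, so:

  H_0: rank C_0 − rank ∂_1 = 6 − 5 = 1, and the invariant factors of ∂_1 are all 1, so H_0 ≅ Z.
  H_1: rank ker ∂_1 − rank ∂_2 = (12 − 5) − 6 = 1, and the invariant factors of ∂_2 are all 1, so H_1 ≅ Z.
  H_2: rank ker ∂_2 − rank ∂_3 = (6 − 6) − 0 = 0, and there is no ∂_3, so H_2 ≅ 0.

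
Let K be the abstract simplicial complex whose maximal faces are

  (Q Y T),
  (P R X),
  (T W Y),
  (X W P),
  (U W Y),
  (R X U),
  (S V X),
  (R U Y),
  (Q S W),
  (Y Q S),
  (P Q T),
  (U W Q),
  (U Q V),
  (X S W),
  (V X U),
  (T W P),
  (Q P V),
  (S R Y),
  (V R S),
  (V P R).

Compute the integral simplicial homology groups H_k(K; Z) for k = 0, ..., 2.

H_0 ≅ Z,  H_1 ≅ Z ⊕ Z_2,  H_2 = 0.

Order the vertices as P < Q < R < S < T < U < V < W < X < Y. Listing each simplex with vertices in this order, K has dimension 2 with simplices:

  0-simplices (10): P, Q, R, S, T, U, V, W, X, Y
  1-simplices (30): PQ, PR, PT, PV, PW, PX, QS, QT, QU, QV, QW, QY, RS, RU, RV, RX, RY, SV, SW, SX, SY, TW, TY, UV, UW, UX, UY, VX, WX, WY
  2-simplices (20): PQT, PQV, PRV, PRX, PTW, PWX, QSW, QSY, QTY, QUV, QUW, RSV, RSY, RUX, RUY, SVX, SWX, TWY, UVX, UWY

so the chain groups are C_0 ≅ Z^10, C_1 ≅ Z^30, C_2 ≅ Z^20.

Boundary ∂_1: C_1 → C_0 is given by ∂[p,q] = [q] − [p]. For instance
  ∂WX = X − W.
As a 10×30 matrix over Z this has rank 9, with invariant factors (1,1,1,1,1,1,1,1,1).

Boundary ∂_2: C_2 → C_1 maps a triangle to the signed sum of its edges. For instance
  ∂TWY = WY − TY + TW,
  ∂QUV = UV − QV + QU.
As a 30×20 matrix over Z this has rank 20, with invariant factors (1,1,1,1,1,1,1,1,1,1,1,1,1,1,1,1,1,1,1,2).

From H_k ≅ ker(∂_k) / im(∂_{k+1}) we obtain:

  H_0: rank C_0 − rank ∂_1 = 10 − 9 = 1, and the invariant factors of ∂_1 are all 1, so H_0 ≅ Z.
  H_1: rank ker ∂_1 − rank ∂_2 = (30 − 9) − 20 = 1, and ∂_2 has invariant factor 2 > 1, so H_1 ≅ Z ⊕ Z_2.
  H_2: rank ker ∂_2 − rank ∂_3 = (20 − 20) − 0 = 0, and there is no ∂_3, so H_2 ≅ 0.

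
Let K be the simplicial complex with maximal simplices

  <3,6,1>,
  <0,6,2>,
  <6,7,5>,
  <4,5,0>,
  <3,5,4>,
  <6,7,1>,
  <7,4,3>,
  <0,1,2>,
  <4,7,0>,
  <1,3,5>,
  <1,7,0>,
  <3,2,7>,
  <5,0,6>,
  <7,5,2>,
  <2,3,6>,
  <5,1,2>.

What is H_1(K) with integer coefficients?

We work with the vertex ordering 0 < 1 < 2 < 3 < 4 < 5 < 6 < 7. The simplices of K, each written with vertices in increasing order, are:

  0-simplices (8): [0], [1], [2], [3], [4], [5], [6], [7]
  1-simplices (24): (24 of them)
  2-simplices (16): [0,1,2], [0,1,7], [0,2,6], [0,4,5], [0,4,7], [0,5,6], [1,2,5], [1,3,5], [1,3,6], [1,6,7], [2,3,6], [2,3,7], [2,5,7], [3,4,5], [3,4,7], [5,6,7]

Hence C_0 ≅ Z^8, C_1 ≅ Z^24, C_2 ≅ Z^16.

Boundary ∂_1: C_1 → C_0 is given by ∂[p,q] = [q] − [p].
The resulting 8×24 matrix has rank 7, and its Smith normal form has invariant factors (1,1,1,1,1,1,1).

The boundary map ∂_2: C_2 → C_1 sends each 2-simplex [p,q,r] to [q,r] − [p,r] + [p,q]. For instance
  ∂[2,3,6] = [3,6] − [2,6] + [2,3],
  ∂[1,3,5] = [3,5] − [1,5] + [1,3].
This gives a 24×16 integer matrix of rank 15; reducing to Smith normal form yields diagonal entries (1,1,1,1,1,1,1,1,1,1,1,1,1,1,1).

From H_k ≅ ker(∂_k) / im(∂_{k+1}) we obtain:

  H_1: rank ker ∂_1 − rank ∂_2 = (24 − 7) − 15 = 2, and the invariant factors of ∂_2 are all 1, so H_1 ≅ Z^2.

H_1 = Z^2.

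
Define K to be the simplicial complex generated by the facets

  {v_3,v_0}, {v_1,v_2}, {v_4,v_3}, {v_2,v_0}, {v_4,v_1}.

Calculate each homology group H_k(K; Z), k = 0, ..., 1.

Take the total order v_0 < v_1 < v_2 < v_3 < v_4 on the vertex set. Then K (dimension 1) consists of the simplices:

  0-simplices (5): [v_0], [v_1], [v_2], [v_3], [v_4]
  1-simplices (5): [v_0,v_2], [v_0,v_3], [v_1,v_2], [v_1,v_4], [v_3,v_4]

giving chain groups C_0 ≅ Z^5, C_1 ≅ Z^5.

Boundary ∂_1: C_1 → C_0 sends each edge [p,q] (with p < q) to q − p. For instance
  ∂[v_3,v_4] = [v_4] − [v_3].
The resulting 5×5 matrix has rank 4, and its Smith normal form has invariant factors (1,1,1,1).

Reading off H_k = ker ∂_k / im ∂_{k+1}:

  H_0: rank C_0 − rank ∂_1 = 5 − 4 = 1, and the invariant factors of ∂_1 are all 1, so H_0 ≅ Z.
  H_1: rank ker ∂_1 − rank ∂_2 = (5 − 4) − 0 = 1, and there is no ∂_2, so H_1 ≅ Z.

H_0 ≅ Z,  H_1 ≅ Z.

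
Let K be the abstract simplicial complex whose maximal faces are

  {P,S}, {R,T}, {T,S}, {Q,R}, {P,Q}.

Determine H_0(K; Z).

We work with the vertex ordering P < Q < R < S < T. The simplices of K, each written with vertices in increasing order, are:

  0-simplices (5): P, Q, R, S, T
  1-simplices (5): PQ, PS, QR, RT, ST

giving chain groups C_0 ≅ Z^5, C_1 ≅ Z^5.

∂_1: C_1 → C_0 sends each edge [p,q] (with p < q) to q − p.
This gives a 5×5 integer matrix of rank 4; reducing to Smith normal form yields diagonal entries (1,1,1,1).

Now H_k = ker ∂_k / im ∂_{k+1}, so:

  H_0: rank C_0 − rank ∂_1 = 5 − 4 = 1, and the invariant factors of ∂_1 are all 1, so H_0 ≅ Z.

H_0 ≅ Z.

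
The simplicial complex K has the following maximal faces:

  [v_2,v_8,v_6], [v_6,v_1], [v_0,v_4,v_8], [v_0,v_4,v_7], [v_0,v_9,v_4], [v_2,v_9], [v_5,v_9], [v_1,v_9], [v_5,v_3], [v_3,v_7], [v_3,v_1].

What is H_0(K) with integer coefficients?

Take the total order v_0 < v_1 < v_2 < v_3 < v_4 < v_5 < v_6 < v_7 < v_8 < v_9 on the vertex set. Then K (dimension 2) consists of the simplices:

  0-simplices (10): [v_0], [v_1], [v_2], [v_3], [v_4], [v_5], [v_6], [v_7], [v_8], [v_9]
  1-simplices (17): (17 of them)
  2-simplices (4): [v_0,v_4,v_7], [v_0,v_4,v_8], [v_0,v_4,v_9], [v_2,v_6,v_8]

giving chain groups C_0 ≅ Z^10, C_1 ≅ Z^17, C_2 ≅ Z^4.

Boundary ∂_1: C_1 → C_0 is given by ∂[p,q] = [q] − [p]. For instance
  ∂[v_3,v_5] = [v_5] − [v_3].
This gives a 10×17 integer matrix of rank 9; reducing to Smith normal form yields diagonal entries (1,1,1,1,1,1,1,1,1).

Boundary ∂_2: C_2 → C_1 maps a triangle to the signed sum of its edges. For instance
  ∂[v_0,v_4,v_9] = [v_4,v_9] − [v_0,v_9] + [v_0,v_4],
  ∂[v_0,v_4,v_8] = [v_4,v_8] − [v_0,v_8] + [v_0,v_4].
This gives a 17×4 integer matrix of rank 4; reducing to Smith normal form yields diagonal entries (1,1,1,1).

Now H_k = ker ∂_k / im ∂_{k+1}, so:

  H_0: rank C_0 − rank ∂_1 = 10 − 9 = 1, and the invariant factors of ∂_1 are all 1, so H_0 = Z.

H_0 ≅ Z.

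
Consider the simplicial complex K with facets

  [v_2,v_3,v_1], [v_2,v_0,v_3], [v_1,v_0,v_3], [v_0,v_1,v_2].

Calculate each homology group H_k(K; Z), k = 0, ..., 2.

H_0 = Z,  H_1 = 0,  H_2 = Z.

Fix the vertex order v_0 < v_1 < v_2 < v_3 and write every simplex with vertices in increasing order. Then dim K = 2 and the simplices of K are:

  0-simplices (4): [v_0], [v_1], [v_2], [v_3]
  1-simplices (6): [v_0,v_1], [v_0,v_2], [v_0,v_3], [v_1,v_2], [v_1,v_3], [v_2,v_3]
  2-simplices (4): [v_0,v_1,v_2], [v_0,v_1,v_3], [v_0,v_2,v_3], [v_1,v_2,v_3]

giving chain groups C_0 ≅ Z^4, C_1 ≅ Z^6, C_2 ≅ Z^4.

∂_1: C_1 → C_0 maps an edge to its endpoints' difference, ∂[p,q] = q − p.
As a 4×6 matrix over Z this has rank 3, with invariant factors (1,1,1).

The boundary map ∂_2: C_2 → C_1 acts by ∂[p,q,r] = [q,r] − [p,r] + [p,q]. For instance
  ∂[v_0,v_1,v_2] = [v_1,v_2] − [v_0,v_2] + [v_0,v_1],
  ∂[v_0,v_2,v_3] = [v_2,v_3] − [v_0,v_3] + [v_0,v_2].
This gives a 6×4 integer matrix of rank 3; reducing to Smith normal form yields diagonal entries (1,1,1).

Reading off H_k = ker ∂_k / im ∂_{k+1}:

  H_0: rank C_0 − rank ∂_1 = 4 − 3 = 1, and the invariant factors of ∂_1 are all 1, so H_0 ≅ Z.
  H_1: rank ker ∂_1 − rank ∂_2 = (6 − 3) − 3 = 0, and the invariant factors of ∂_2 are all 1, so H_1 ≅ 0.
  H_2: rank ker ∂_2 − rank ∂_3 = (4 − 3) − 0 = 1, and there is no ∂_3, so H_2 ≅ Z.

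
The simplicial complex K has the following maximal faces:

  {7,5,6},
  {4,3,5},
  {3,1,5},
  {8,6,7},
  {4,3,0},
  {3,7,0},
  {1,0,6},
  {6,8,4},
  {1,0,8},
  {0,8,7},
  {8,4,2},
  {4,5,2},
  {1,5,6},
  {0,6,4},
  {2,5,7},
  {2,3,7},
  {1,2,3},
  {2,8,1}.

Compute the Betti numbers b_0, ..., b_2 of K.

Fix the vertex order 0 < 1 < 2 < 3 < 4 < 5 < 6 < 7 < 8 and write every simplex with vertices in increasing order. Then dim K = 2 and the simplices of K are:

  0-simplices (9): [0], [1], [2], [3], [4], [5], [6], [7], [8]
  1-simplices (27): (27 of them)
  2-simplices (18): [0,1,6], [0,1,8], [0,3,4], [0,3,7], [0,4,6], [0,7,8], [1,2,3], [1,2,8], [1,3,5], [1,5,6], [2,3,7], [2,4,5], [2,4,8], [2,5,7], [3,4,5], [4,6,8], [5,6,7], [6,7,8]

so the chain groups are C_0 ≅ Z^9, C_1 ≅ Z^27, C_2 ≅ Z^18.

The boundary map ∂_1: C_1 → C_0 sends each edge [p,q] (with p < q) to q − p.
The resulting 9×27 matrix has rank 8, and its Smith normal form has invariant factors (1,1,1,1,1,1,1,1).

Boundary ∂_2: C_2 → C_1 sends each 2-simplex [p,q,r] to [q,r] − [p,r] + [p,q]. For instance
  ∂[3,4,5] = [4,5] − [3,5] + [3,4],
  ∂[5,6,7] = [6,7] − [5,7] + [5,6].
The resulting 27×18 matrix has rank 18, and its Smith normal form has invariant factors (1,1,1,1,1,1,1,1,1,1,1,1,1,1,1,1,1,2).

Reading off H_k = ker ∂_k / im ∂_{k+1}:

  H_0: rank C_0 − rank ∂_1 = 9 − 8 = 1, and the invariant factors of ∂_1 are all 1, so H_0 ≅ Z.
  H_1: rank ker ∂_1 − rank ∂_2 = (27 − 8) − 18 = 1, and ∂_2 has invariant factor 2 > 1, so H_1 ≅ Z ⊕ Z/2.
  H_2: rank ker ∂_2 − rank ∂_3 = (18 − 18) − 0 = 0, and there is no ∂_3, so H_2 ≅ 0.

Hence the Betti numbers are b_0 = 1, b_1 = 1, b_2 = 0.

b_0 = 1, b_1 = 1, b_2 = 0.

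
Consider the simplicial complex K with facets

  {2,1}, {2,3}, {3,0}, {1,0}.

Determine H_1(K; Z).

Fix the vertex order 0 < 1 < 2 < 3 and write every simplex with vertices in increasing order. Then dim K = 1 and the simplices of K are:

  0-simplices (4): [0], [1], [2], [3]
  1-simplices (4): [0,1], [0,3], [1,2], [2,3]

Hence C_0 ≅ Z^4, C_1 ≅ Z^4.

Boundary ∂_1: C_1 → C_0 sends each edge [p,q] (with p < q) to q − p.
The resulting 4×4 matrix has rank 3, and its Smith normal form has invariant factors (1,1,1).

From H_k ≅ ker(∂_k) / im(∂_{k+1}) we obtain:

  H_1: rank ker ∂_1 − rank ∂_2 = (4 − 3) − 0 = 1, and there is no ∂_2, so H_1 = Z.

(K is a triangulation of the circle S^1.)

H_1 ≅ Z.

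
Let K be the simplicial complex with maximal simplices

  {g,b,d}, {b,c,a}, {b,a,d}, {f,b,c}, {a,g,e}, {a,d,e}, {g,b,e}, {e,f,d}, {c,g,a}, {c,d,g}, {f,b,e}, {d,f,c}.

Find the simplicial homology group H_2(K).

H_2 = 0.

Take the total order a < b < c < d < e < f < g on the vertex set. Then K (dimension 2) consists of the simplices:

  0-simplices (7): a, b, c, d, e, f, g
  1-simplices (18): ab, ac, ad, ae, ag, bc, bd, be, bf, bg, cd, cf, cg, de, df, dg, ef, eg
  2-simplices (12): abc, abd, acg, ade, aeg, bcf, bdg, bef, beg, cdf, cdg, def

so the chain groups are C_0 ≅ Z^7, C_1 ≅ Z^18, C_2 ≅ Z^12.

∂_1: C_1 → C_0 maps an edge to its endpoints' difference, ∂[p,q] = q − p.
As a 7×18 matrix over Z this has rank 6, with invariant factors (1,1,1,1,1,1).

∂_2: C_2 → C_1 sends each 2-simplex [p,q,r] to [q,r] − [p,r] + [p,q]. For instance
  ∂def = ef − df + de,
  ∂abd = bd − ad + ab.
The 18×12 boundary matrix has rank 12 and Smith normal form diag(1,1,1,1,1,1,1,1,1,1,1,2).

From H_k ≅ ker(∂_k) / im(∂_{k+1}) we obtain:

  H_2: rank ker ∂_2 − rank ∂_3 = (12 − 12) − 0 = 0, and there is no ∂_3, so H_2 ≅ 0.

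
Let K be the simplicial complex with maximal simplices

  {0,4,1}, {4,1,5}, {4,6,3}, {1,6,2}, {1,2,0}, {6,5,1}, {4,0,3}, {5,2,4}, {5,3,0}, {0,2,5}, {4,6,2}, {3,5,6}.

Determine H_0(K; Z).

Fix the vertex order 0 < 1 < 2 < 3 < 4 < 5 < 6 and write every simplex with vertices in increasing order. Then dim K = 2 and the simplices of K are:

  0-simplices (7): [0], [1], [2], [3], [4], [5], [6]
  1-simplices (18): [0,1], [0,2], [0,3], [0,4], [0,5], [1,2], [1,4], [1,5], [1,6], [2,4], [2,5], [2,6], [3,4], [3,5], [3,6], [4,5], [4,6], [5,6]
  2-simplices (12): [0,1,2], [0,1,4], [0,2,5], [0,3,4], [0,3,5], [1,2,6], [1,4,5], [1,5,6], [2,4,5], [2,4,6], [3,4,6], [3,5,6]

giving chain groups C_0 ≅ Z^7, C_1 ≅ Z^18, C_2 ≅ Z^12.

∂_1: C_1 → C_0 sends each edge [p,q] (with p < q) to q − p. For instance
  ∂[1,6] = [6] − [1].
This gives a 7×18 integer matrix of rank 6; reducing to Smith normal form yields diagonal entries (1,1,1,1,1,1).

Boundary ∂_2: C_2 → C_1 acts by ∂[p,q,r] = [q,r] − [p,r] + [p,q]. For instance
  ∂[2,4,5] = [4,5] − [2,5] + [2,4],
  ∂[0,1,2] = [1,2] − [0,2] + [0,1].
The 18×12 boundary matrix has rank 12 and Smith normal form diag(1,1,1,1,1,1,1,1,1,1,1,2).

From H_k ≅ ker(∂_k) / im(∂_{k+1}) we obtain:

  H_0: rank C_0 − rank ∂_1 = 7 − 6 = 1, and the invariant factors of ∂_1 are all 1, so H_0 = Z.

H_0 = Z.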